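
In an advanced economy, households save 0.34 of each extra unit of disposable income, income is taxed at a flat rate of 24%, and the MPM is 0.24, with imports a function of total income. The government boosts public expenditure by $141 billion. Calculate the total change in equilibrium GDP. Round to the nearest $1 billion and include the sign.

MPC = 1 − MPS = 1 − 0.34 = 0.66.
Expenditure multiplier = 1/(1 − c(1−t) + m) = 1/(1 − 0.66×0.76 + 0.24) = 1/0.7384 ≈ 1.354.
ΔY = k × ΔG = (+$141 billion) / 0.7384 ≈ +$191 billion.

+$191 billion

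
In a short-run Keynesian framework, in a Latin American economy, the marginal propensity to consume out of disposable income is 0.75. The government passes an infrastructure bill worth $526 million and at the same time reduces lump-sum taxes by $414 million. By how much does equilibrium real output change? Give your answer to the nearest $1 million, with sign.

Expenditure multiplier = 1/(1 − MPC) = 1/(1 − 0.75) = 1/0.25 = 4.
ΔG contributes k·ΔG = (+$526 million) / 0.25 = +$2,104 million.
ΔT of −$414 million changes first-round spending by −c·ΔT = +$310.5 million, contributing k·(−c·ΔT) = (+$310.5 million) / 0.25 = +$1,242 million.
Net ΔY = k(ΔG − c·ΔT) = (+$836.5 million) / 0.25 = +$3,346 million.

+$3,346 million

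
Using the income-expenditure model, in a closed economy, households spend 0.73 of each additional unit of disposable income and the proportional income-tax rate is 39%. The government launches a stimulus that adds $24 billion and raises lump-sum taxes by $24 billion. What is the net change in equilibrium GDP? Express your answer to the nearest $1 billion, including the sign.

Expenditure multiplier = 1/(1 − c(1−t)) = 1/(1 − 0.73×0.61) = 1/0.5547 ≈ 1.803.
ΔG contributes k·ΔG = (+$24 billion) / 0.5547 ≈ +$43.3 billion.
ΔT of +$24 billion changes first-round spending by −c·ΔT = −$17.52 billion, contributing k·(−c·ΔT) = (−$17.52 billion) / 0.5547 ≈ −$31.6 billion.
Net ΔY = k(ΔG − c·ΔT) = (+$6.48 billion) / 0.5547 ≈ +$12 billion.

+$12 billion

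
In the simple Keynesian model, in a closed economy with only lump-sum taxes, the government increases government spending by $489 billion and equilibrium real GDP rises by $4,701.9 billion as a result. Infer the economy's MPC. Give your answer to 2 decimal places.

Implied spending multiplier k = ΔY/ΔG = 4,701.9/489 ≈ 9.6153.
Since k = 1/(1 − MPC), MPC = 1 − 1/k = 1 − ΔG/ΔY = 1 − 489/4,701.9 ≈ 0.90.

0.90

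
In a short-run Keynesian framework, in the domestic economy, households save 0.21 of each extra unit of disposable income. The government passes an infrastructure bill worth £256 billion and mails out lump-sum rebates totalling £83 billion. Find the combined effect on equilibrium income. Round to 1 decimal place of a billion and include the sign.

+£1,531.3 billion

MPC = 1 − MPS = 1 − 0.21 = 0.79.
Expenditure multiplier = 1/(1 − MPC) = 1/(1 − 0.79) = 1/0.21 ≈ 4.762.
ΔG contributes k·ΔG = (+£256 billion) / 0.21 ≈ +£1,219 billion.
ΔT of −£83 billion changes first-round spending by −c·ΔT = +£65.57 billion, contributing k·(−c·ΔT) = (+£65.57 billion) / 0.21 ≈ +£312.2 billion.
Net ΔY = k(ΔG − c·ΔT) = (+£321.57 billion) / 0.21 ≈ +£1,531.3 billion.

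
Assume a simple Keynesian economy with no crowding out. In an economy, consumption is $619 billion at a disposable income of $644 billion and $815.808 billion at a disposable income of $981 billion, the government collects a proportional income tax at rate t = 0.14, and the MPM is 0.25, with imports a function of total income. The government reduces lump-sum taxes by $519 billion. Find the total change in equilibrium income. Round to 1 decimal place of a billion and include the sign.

+$405.3 billion

MPC = ΔC/ΔYd = (815.808 − 619)/(981 − 644) = 196.808/337 = 0.584.
A lump-sum tax change of −$519 billion shifts disposable income by +$519 billion; first-round consumption changes by −c × ΔT = −0.584 × (−$519 billion) = +$303.096 billion.
Expenditure multiplier = 1/(1 − c(1−t) + m) = 1/(1 − 0.584×0.86 + 0.25) = 1/0.74776 ≈ 1.337.
The tax multiplier is −c × k ≈ −0.781, so ΔY = k × (−c·ΔT) = (+$303.096 billion) / 0.74776 ≈ +$405.3 billion.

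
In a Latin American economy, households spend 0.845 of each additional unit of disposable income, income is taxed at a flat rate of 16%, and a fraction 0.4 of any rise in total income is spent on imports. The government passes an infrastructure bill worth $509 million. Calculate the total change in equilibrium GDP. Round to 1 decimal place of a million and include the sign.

+$737.5 million

Expenditure multiplier = 1/(1 − c(1−t) + m) = 1/(1 − 0.845×0.84 + 0.4) = 1/0.6902 ≈ 1.449.
ΔY = k × ΔG = (+$509 million) / 0.6902 ≈ +$737.5 million.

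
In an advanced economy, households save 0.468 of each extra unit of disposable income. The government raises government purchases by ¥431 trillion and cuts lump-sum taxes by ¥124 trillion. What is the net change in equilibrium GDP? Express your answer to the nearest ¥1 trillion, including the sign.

MPC = 1 − MPS = 1 − 0.468 = 0.532.
Expenditure multiplier = 1/(1 − MPC) = 1/(1 − 0.532) = 1/0.468 ≈ 2.137.
ΔG contributes k·ΔG = (+¥431 trillion) / 0.468 ≈ +¥920.9 trillion.
ΔT of −¥124 trillion changes first-round spending by −c·ΔT = +¥65.968 trillion, contributing k·(−c·ΔT) = (+¥65.968 trillion) / 0.468 ≈ +¥141 trillion.
Net ΔY = k(ΔG − c·ΔT) = (+¥496.968 trillion) / 0.468 ≈ +¥1,062 trillion.

+¥1,062 trillion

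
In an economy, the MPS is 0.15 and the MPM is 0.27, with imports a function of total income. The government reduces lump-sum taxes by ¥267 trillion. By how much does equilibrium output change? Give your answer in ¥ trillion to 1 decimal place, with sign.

MPC = 1 − MPS = 1 − 0.15 = 0.85.
A lump-sum tax change of −¥267 trillion shifts disposable income by +¥267 trillion; first-round consumption changes by −c × ΔT = −0.85 × (−¥267 trillion) = +¥226.95 trillion.
Expenditure multiplier = 1/(1 − c + m) = 1/(1 − 0.85 + 0.27) = 1/0.42 ≈ 2.381.
The tax multiplier is −c × k ≈ −2.024, so ΔY = k × (−c·ΔT) = (+¥226.95 trillion) / 0.42 ≈ +¥540.4 trillion.

+¥540.4 trillion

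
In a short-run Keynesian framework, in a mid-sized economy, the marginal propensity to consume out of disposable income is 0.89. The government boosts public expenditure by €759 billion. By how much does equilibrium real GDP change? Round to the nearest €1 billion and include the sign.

+€6,900 billion

Spending multiplier = 1/(1 − MPC) = 1/(1 − 0.89) = 1/0.11 ≈ 9.091.
ΔY = k × ΔG = (+€759 billion) / 0.11 = +€6,900 billion.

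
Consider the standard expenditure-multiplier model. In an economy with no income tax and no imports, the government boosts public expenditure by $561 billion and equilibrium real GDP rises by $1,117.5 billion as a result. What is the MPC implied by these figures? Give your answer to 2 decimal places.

0.50

Implied spending multiplier k = ΔY/ΔG = 1,117.5/561 ≈ 1.992.
Since k = 1/(1 − MPC), MPC = 1 − 1/k = 1 − ΔG/ΔY = 1 − 561/1,117.5 ≈ 0.50.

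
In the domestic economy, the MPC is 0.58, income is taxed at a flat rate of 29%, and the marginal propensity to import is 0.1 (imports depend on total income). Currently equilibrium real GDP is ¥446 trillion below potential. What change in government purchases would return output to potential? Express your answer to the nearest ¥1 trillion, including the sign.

Spending multiplier = 1/(1 − c(1−t) + m) = 1/(1 − 0.58×0.71 + 0.1) = 1/0.6882 ≈ 1.453.
Need ΔY = +¥446 trillion, so ΔG = ΔY/k = (+¥446 trillion) × 0.6882 ≈ +¥307 trillion.
The government should increase government purchases by ¥307 trillion.

+¥307 trillion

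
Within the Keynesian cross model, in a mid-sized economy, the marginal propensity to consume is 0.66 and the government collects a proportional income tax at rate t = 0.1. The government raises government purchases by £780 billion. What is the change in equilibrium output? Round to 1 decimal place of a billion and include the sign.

Government-spending multiplier = 1/(1 − c(1−t)) = 1/(1 − 0.66×0.9) = 1/0.406 ≈ 2.463.
ΔY = k × ΔG = (+£780 billion) / 0.406 ≈ +£1,921.2 billion.

+£1,921.2 billion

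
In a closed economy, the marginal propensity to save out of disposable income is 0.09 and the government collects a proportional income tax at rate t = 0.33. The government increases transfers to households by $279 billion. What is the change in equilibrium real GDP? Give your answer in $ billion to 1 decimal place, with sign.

MPC = 1 − MPS = 1 − 0.09 = 0.91.
The transfer change shifts disposable income by +$279 billion, so first-round consumption changes by c·ΔTR = 0.91 × (+$279 billion) = +$253.89 billion.
Expenditure multiplier = 1/(1 − c(1−t)) = 1/(1 − 0.91×0.67) = 1/0.3903 ≈ 2.562.
The transfer multiplier is c × k ≈ 2.332, so ΔY = k × (c·ΔTR) = (+$253.89 billion) / 0.3903 ≈ +$650.5 billion.

+$650.5 billion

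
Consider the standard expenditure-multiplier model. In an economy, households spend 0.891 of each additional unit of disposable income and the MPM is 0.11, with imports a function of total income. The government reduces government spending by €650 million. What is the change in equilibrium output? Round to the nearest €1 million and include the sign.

Government-spending multiplier = 1/(1 − c + m) = 1/(1 − 0.891 + 0.11) = 1/0.219 ≈ 4.566.
ΔY = k × ΔG = (−€650 million) / 0.219 ≈ −€2,968 million.

−€2,968 million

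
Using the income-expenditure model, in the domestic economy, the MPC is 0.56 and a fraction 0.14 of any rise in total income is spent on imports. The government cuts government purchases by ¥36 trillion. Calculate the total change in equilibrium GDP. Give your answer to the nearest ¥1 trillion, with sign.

−¥62 trillion

Spending multiplier = 1/(1 − c + m) = 1/(1 − 0.56 + 0.14) = 1/0.58 ≈ 1.724.
ΔY = k × ΔG = (−¥36 trillion) / 0.58 ≈ −¥62 trillion.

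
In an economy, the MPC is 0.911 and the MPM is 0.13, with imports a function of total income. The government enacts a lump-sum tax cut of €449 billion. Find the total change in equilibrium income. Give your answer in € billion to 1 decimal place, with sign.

+€1,867.8 billion

A lump-sum tax change of −€449 billion shifts disposable income by +€449 billion; first-round consumption changes by −c × ΔT = −0.911 × (−€449 billion) = +€409.039 billion.
Expenditure multiplier = 1/(1 − c + m) = 1/(1 − 0.911 + 0.13) = 1/0.219 ≈ 4.566.
The tax multiplier is −c × k ≈ −4.16, so ΔY = k × (−c·ΔT) = (+€409.039 billion) / 0.219 ≈ +€1,867.8 billion.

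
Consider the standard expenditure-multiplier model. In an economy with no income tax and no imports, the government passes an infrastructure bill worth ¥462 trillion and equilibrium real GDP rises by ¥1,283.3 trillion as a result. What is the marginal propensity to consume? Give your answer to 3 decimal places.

0.640

Implied spending multiplier k = ΔY/ΔG = 1,283.3/462 ≈ 2.7777.
Since k = 1/(1 − MPC), MPC = 1 − 1/k = 1 − ΔG/ΔY = 1 − 462/1,283.3 ≈ 0.640.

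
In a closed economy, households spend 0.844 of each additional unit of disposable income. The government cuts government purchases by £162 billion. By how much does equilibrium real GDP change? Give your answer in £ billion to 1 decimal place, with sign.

Government-spending multiplier = 1/(1 − MPC) = 1/(1 − 0.844) = 1/0.156 ≈ 6.41.
ΔY = k × ΔG = (−£162 billion) / 0.156 ≈ −£1,038.5 billion.

−£1,038.5 billion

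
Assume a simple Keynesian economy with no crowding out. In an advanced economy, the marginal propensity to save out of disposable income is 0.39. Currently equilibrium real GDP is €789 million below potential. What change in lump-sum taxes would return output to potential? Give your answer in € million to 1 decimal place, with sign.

MPC = 1 − MPS = 1 − 0.39 = 0.61.
Spending multiplier = 1/(1 − MPC) = 1/(1 − 0.61) = 1/0.39 ≈ 2.564.
Tax multiplier = −c·k = −0.61/0.39 ≈ −1.564. Need ΔY = +€789 million, so ΔT = ΔY/(−c·k) = −(+€789 million) × 0.39 / 0.61 ≈ −€504.4 million.
The government should cut lump-sum taxes by €504.4 million.

−€504.4 million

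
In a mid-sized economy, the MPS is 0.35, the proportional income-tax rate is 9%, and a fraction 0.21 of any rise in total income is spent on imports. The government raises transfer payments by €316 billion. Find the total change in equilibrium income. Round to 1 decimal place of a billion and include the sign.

MPC = 1 − MPS = 1 − 0.35 = 0.65.
The transfer change shifts disposable income by +€316 billion, so first-round consumption changes by c·ΔTR = 0.65 × (+€316 billion) = +€205.4 billion.
Expenditure multiplier = 1/(1 − c(1−t) + m) = 1/(1 − 0.65×0.91 + 0.21) = 1/0.6185 ≈ 1.617.
The transfer multiplier is c × k ≈ 1.051, so ΔY = k × (c·ΔTR) = (+€205.4 billion) / 0.6185 ≈ +€332.1 billion.

+€332.1 billion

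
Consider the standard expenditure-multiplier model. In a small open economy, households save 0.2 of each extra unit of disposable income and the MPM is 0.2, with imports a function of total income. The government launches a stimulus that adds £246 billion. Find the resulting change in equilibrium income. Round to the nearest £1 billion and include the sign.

MPC = 1 − MPS = 1 − 0.2 = 0.8.
Government-spending multiplier = 1/(1 − c + m) = 1/(1 − 0.8 + 0.2) = 1/0.4 = 2.5.
ΔY = k × ΔG = (+£246 billion) / 0.4 = +£615 billion.

+£615 billion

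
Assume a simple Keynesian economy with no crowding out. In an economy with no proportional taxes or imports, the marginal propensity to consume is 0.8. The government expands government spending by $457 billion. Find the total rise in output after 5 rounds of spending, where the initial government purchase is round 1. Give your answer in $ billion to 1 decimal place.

$1,536.3 billion

Round 1 adds ΔG = $457 billion; each later round is MPC = 0.8 times the previous.
After 5 rounds: 457 + 365.6 + 292.48 + 233.984 + 187.1872 = ΔG·(1 − c^5)/(1 − c) = 457 × (1 − 0.32768)/0.2 ≈ $1,536.3 billion.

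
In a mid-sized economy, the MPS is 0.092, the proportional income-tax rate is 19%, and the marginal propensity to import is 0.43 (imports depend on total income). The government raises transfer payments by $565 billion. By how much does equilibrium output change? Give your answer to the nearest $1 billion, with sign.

MPC = 1 − MPS = 1 − 0.092 = 0.908.
The transfer change shifts disposable income by +$565 billion, so first-round consumption changes by c·ΔTR = 0.908 × (+$565 billion) = +$513.02 billion.
Expenditure multiplier = 1/(1 − c(1−t) + m) = 1/(1 − 0.908×0.81 + 0.43) = 1/0.69452 ≈ 1.44.
The transfer multiplier is c × k ≈ 1.307, so ΔY = k × (c·ΔTR) = (+$513.02 billion) / 0.69452 ≈ +$739 billion.

+$739 billion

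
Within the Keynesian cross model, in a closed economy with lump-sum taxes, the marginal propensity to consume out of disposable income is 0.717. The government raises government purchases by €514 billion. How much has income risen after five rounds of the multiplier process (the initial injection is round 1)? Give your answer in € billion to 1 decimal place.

€1,472.1 billion

Round 1 adds ΔG = €514 billion; each later round is MPC = 0.717 times the previous.
After 5 rounds: 514 + 368.538 + 264.241746 + 189.461331882 + 135.843774959394 = ΔG·(1 − c^5)/(1 − c) = 514 × (1 − 0.189494137443357)/0.283 ≈ €1,472.1 billion.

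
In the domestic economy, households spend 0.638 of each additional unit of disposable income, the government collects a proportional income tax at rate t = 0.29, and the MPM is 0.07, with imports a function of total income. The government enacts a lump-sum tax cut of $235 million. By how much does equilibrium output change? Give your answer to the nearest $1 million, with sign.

+$243 million

A lump-sum tax change of −$235 million shifts disposable income by +$235 million; first-round consumption changes by −c × ΔT = −0.638 × (−$235 million) = +$149.93 million.
Expenditure multiplier = 1/(1 − c(1−t) + m) = 1/(1 − 0.638×0.71 + 0.07) = 1/0.61702 ≈ 1.621.
The tax multiplier is −c × k ≈ −1.034, so ΔY = k × (−c·ΔT) = (+$149.93 million) / 0.61702 ≈ +$243 million.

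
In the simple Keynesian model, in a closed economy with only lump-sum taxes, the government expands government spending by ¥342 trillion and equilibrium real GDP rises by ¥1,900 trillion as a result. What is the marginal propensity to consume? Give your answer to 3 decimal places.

Implied spending multiplier k = ΔY/ΔG = 1,900/342 ≈ 5.5556.
Since k = 1/(1 − MPC), MPC = 1 − 1/k = 1 − ΔG/ΔY = 1 − 342/1,900 = 0.820.

0.820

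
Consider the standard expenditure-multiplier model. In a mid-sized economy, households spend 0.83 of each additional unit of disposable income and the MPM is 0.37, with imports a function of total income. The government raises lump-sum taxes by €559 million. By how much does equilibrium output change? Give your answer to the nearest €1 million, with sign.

−€859 million

A lump-sum tax change of +€559 million shifts disposable income by −€559 million; first-round consumption changes by −c × ΔT = −0.83 × (+€559 million) = −€463.97 million.
Expenditure multiplier = 1/(1 − c + m) = 1/(1 − 0.83 + 0.37) = 1/0.54 ≈ 1.852.
The tax multiplier is −c × k ≈ −1.537, so ΔY = k × (−c·ΔT) = (−€463.97 million) / 0.54 ≈ −€859 million.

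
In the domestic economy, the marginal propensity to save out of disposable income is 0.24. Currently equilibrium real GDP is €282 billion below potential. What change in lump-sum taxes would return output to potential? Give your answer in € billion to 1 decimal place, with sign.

−€89.1 billion

MPC = 1 − MPS = 1 − 0.24 = 0.76.
Spending multiplier = 1/(1 − MPC) = 1/(1 − 0.76) = 1/0.24 ≈ 4.167.
Tax multiplier = −c·k = −0.76/0.24 ≈ −3.167. Need ΔY = +€282 billion, so ΔT = ΔY/(−c·k) = −(+€282 billion) × 0.24 / 0.76 ≈ −€89.1 billion.
The government should cut lump-sum taxes by €89.1 billion.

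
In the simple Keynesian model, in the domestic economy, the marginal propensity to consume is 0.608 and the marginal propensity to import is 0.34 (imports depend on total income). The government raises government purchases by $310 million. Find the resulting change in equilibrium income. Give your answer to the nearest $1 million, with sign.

+$423 million

Spending multiplier = 1/(1 − c + m) = 1/(1 − 0.608 + 0.34) = 1/0.732 ≈ 1.366.
ΔY = k × ΔG = (+$310 million) / 0.732 ≈ +$423 million.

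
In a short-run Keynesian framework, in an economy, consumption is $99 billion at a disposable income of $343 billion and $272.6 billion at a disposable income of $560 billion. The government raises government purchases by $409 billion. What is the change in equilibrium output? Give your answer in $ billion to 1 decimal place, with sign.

+$2,045.0 billion

MPC = ΔC/ΔYd = (272.6 − 99)/(560 − 343) = 173.6/217 = 0.8.
Government-spending multiplier = 1/(1 − MPC) = 1/(1 − 0.8) = 1/0.2 = 5.
ΔY = k × ΔG = (+$409 billion) / 0.2 = +$2,045 billion.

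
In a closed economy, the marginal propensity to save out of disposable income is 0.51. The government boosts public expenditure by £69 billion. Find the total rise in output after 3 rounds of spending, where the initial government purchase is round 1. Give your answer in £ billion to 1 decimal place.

£119.4 billion

MPC = 1 − MPS = 1 − 0.51 = 0.49.
Round 1 adds ΔG = £69 billion; each later round is MPC = 0.49 times the previous.
After 3 rounds: 69 + 33.81 + 16.5669 = ΔG·(1 − c^3)/(1 − c) = 69 × (1 − 0.117649)/0.51 ≈ £119.4 billion.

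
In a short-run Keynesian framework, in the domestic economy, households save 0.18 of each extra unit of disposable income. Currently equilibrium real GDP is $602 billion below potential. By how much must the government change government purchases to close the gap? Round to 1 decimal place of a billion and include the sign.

MPC = 1 − MPS = 1 − 0.18 = 0.82.
Spending multiplier = 1/(1 − MPC) = 1/(1 − 0.82) = 1/0.18 ≈ 5.556.
Need ΔY = +$602 billion, so ΔG = ΔY/k = (+$602 billion) × 0.18 ≈ +$108.4 billion.
The government should increase government purchases by $108.4 billion.

+$108.4 billion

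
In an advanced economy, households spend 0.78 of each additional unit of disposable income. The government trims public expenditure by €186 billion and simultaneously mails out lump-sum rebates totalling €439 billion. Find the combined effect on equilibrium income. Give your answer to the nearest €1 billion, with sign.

Expenditure multiplier = 1/(1 − MPC) = 1/(1 − 0.78) = 1/0.22 ≈ 4.545.
ΔG contributes k·ΔG = (−€186 billion) / 0.22 ≈ −€845.5 billion.
ΔT of −€439 billion changes first-round spending by −c·ΔT = +€342.42 billion, contributing k·(−c·ΔT) = (+€342.42 billion) / 0.22 ≈ +€1,556.5 billion.
Net ΔY = k(ΔG − c·ΔT) = (+€156.42 billion) / 0.22 = +€711 billion.

+€711 billion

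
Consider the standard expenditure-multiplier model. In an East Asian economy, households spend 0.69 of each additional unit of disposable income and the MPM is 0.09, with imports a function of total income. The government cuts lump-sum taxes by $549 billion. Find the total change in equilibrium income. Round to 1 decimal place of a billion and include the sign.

A lump-sum tax change of −$549 billion shifts disposable income by +$549 billion; first-round consumption changes by −c × ΔT = −0.69 × (−$549 billion) = +$378.81 billion.
Expenditure multiplier = 1/(1 − c + m) = 1/(1 − 0.69 + 0.09) = 1/0.4 = 2.5.
The tax multiplier is −c × k = −1.725, so ΔY = k × (−c·ΔT) = (+$378.81 billion) / 0.4 ≈ +$947 billion.

+$947.0 billion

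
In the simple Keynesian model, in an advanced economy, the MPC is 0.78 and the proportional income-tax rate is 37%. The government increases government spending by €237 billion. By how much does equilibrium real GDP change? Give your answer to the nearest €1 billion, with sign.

Spending multiplier = 1/(1 − c(1−t)) = 1/(1 − 0.78×0.63) = 1/0.5086 ≈ 1.966.
ΔY = k × ΔG = (+€237 billion) / 0.5086 ≈ +€466 billion.

+€466 billion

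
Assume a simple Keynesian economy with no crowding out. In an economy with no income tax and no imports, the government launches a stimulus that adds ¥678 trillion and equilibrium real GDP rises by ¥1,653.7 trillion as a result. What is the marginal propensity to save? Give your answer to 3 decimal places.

0.410

Implied spending multiplier k = ΔY/ΔG = 1,653.7/678 ≈ 2.4391.
Since k = 1/(1 − MPC), MPC = 1 − 1/k = 1 − ΔG/ΔY = 1 − 678/1,653.7 ≈ 0.590.
MPS = 1 − MPC = 0.410.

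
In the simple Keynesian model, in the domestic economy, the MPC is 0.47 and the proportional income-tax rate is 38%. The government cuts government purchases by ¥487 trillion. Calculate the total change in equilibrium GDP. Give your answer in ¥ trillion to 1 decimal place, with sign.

Government-spending multiplier = 1/(1 − c(1−t)) = 1/(1 − 0.47×0.62) = 1/0.7086 ≈ 1.411.
ΔY = k × ΔG = (−¥487 trillion) / 0.7086 ≈ −¥687.3 trillion.

−¥687.3 trillion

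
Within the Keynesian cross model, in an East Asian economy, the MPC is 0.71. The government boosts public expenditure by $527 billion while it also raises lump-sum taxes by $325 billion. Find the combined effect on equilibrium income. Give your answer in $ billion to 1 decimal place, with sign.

+$1,021.6 billion

Expenditure multiplier = 1/(1 − MPC) = 1/(1 − 0.71) = 1/0.29 ≈ 3.448.
ΔG contributes k·ΔG = (+$527 billion) / 0.29 ≈ +$1,817.2 billion.
ΔT of +$325 billion changes first-round spending by −c·ΔT = −$230.75 billion, contributing k·(−c·ΔT) = (−$230.75 billion) / 0.29 ≈ −$795.7 billion.
Net ΔY = k(ΔG − c·ΔT) = (+$296.25 billion) / 0.29 ≈ +$1,021.6 billion.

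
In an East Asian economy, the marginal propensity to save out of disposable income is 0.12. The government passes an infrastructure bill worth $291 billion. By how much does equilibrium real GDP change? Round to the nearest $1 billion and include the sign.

MPC = 1 − MPS = 1 − 0.12 = 0.88.
Government-spending multiplier = 1/(1 − MPC) = 1/(1 − 0.88) = 1/0.12 ≈ 8.333.
ΔY = k × ΔG = (+$291 billion) / 0.12 = +$2,425 billion.

+$2,425 billion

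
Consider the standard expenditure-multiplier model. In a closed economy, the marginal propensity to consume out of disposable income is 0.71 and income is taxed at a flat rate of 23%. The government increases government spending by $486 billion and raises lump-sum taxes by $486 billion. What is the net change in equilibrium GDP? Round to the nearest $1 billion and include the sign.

Expenditure multiplier = 1/(1 − c(1−t)) = 1/(1 − 0.71×0.77) = 1/0.4533 ≈ 2.206.
ΔG contributes k·ΔG = (+$486 billion) / 0.4533 ≈ +$1,072.1 billion.
ΔT of +$486 billion changes first-round spending by −c·ΔT = −$345.06 billion, contributing k·(−c·ΔT) = (−$345.06 billion) / 0.4533 ≈ −$761.2 billion.
Net ΔY = k(ΔG − c·ΔT) = (+$140.94 billion) / 0.4533 ≈ +$311 billion.

+$311 billion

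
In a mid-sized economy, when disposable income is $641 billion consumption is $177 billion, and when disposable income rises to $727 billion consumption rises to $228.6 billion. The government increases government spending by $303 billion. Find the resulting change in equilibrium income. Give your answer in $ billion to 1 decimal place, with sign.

MPC = ΔC/ΔYd = (228.6 − 177)/(727 − 641) = 51.6/86 = 0.6.
Government-spending multiplier = 1/(1 − MPC) = 1/(1 − 0.6) = 1/0.4 = 2.5.
ΔY = k × ΔG = (+$303 billion) / 0.4 = +$757.5 billion.

+$757.5 billion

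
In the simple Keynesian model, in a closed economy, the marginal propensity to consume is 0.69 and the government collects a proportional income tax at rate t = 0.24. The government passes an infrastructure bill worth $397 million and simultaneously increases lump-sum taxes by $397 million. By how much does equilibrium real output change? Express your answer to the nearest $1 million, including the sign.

Expenditure multiplier = 1/(1 − c(1−t)) = 1/(1 − 0.69×0.76) = 1/0.4756 ≈ 2.103.
ΔG contributes k·ΔG = (+$397 million) / 0.4756 ≈ +$834.7 million.
ΔT of +$397 million changes first-round spending by −c·ΔT = −$273.93 million, contributing k·(−c·ΔT) = (−$273.93 million) / 0.4756 ≈ −$576 million.
Net ΔY = k(ΔG − c·ΔT) = (+$123.07 million) / 0.4756 ≈ +$259 million.

+$259 million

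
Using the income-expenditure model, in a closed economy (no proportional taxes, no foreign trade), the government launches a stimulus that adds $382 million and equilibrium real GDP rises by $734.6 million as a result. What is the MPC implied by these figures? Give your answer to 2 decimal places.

0.48

Implied spending multiplier k = ΔY/ΔG = 734.6/382 ≈ 1.923.
Since k = 1/(1 − MPC), MPC = 1 − 1/k = 1 − ΔG/ΔY = 1 − 382/734.6 ≈ 0.48.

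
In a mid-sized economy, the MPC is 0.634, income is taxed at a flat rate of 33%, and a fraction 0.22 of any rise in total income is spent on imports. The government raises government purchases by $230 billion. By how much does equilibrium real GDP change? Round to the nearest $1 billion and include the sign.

+$289 billion

Expenditure multiplier = 1/(1 − c(1−t) + m) = 1/(1 − 0.634×0.67 + 0.22) = 1/0.79522 ≈ 1.258.
ΔY = k × ΔG = (+$230 billion) / 0.79522 ≈ +$289 billion.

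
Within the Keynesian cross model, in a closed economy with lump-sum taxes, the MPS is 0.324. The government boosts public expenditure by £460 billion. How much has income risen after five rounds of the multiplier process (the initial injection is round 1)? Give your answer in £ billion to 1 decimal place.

£1,219.3 billion

MPC = 1 − MPS = 1 − 0.324 = 0.676.
Round 1 adds ΔG = £460 billion; each later round is MPC = 0.676 times the previous.
After 5 rounds: 460 + 310.96 + 210.20896 + 142.10125696 + 96.06044970496 = ΔG·(1 − c^5)/(1 − c) = 460 × (1 − 0.141167095653376)/0.324 ≈ £1,219.3 billion.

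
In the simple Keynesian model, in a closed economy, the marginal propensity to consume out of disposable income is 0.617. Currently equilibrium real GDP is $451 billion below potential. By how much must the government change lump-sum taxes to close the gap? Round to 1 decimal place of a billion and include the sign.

Spending multiplier = 1/(1 − MPC) = 1/(1 − 0.617) = 1/0.383 ≈ 2.611.
Tax multiplier = −c·k = −0.617/0.383 ≈ −1.611. Need ΔY = +$451 billion, so ΔT = ΔY/(−c·k) = −(+$451 billion) × 0.383 / 0.617 ≈ −$280 billion.
The government should cut lump-sum taxes by $280 billion.

−$280.0 billion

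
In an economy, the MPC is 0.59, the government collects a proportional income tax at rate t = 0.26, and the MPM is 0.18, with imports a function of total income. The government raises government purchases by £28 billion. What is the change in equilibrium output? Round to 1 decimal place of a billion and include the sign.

Expenditure multiplier = 1/(1 − c(1−t) + m) = 1/(1 − 0.59×0.74 + 0.18) = 1/0.7434 ≈ 1.345.
ΔY = k × ΔG = (+£28 billion) / 0.7434 ≈ +£37.7 billion.

+£37.7 billion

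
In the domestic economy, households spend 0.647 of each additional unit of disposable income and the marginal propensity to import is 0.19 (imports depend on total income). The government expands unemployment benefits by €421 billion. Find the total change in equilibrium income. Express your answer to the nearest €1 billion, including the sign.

+€502 billion

The transfer change shifts disposable income by +€421 billion, so first-round consumption changes by c·ΔTR = 0.647 × (+€421 billion) = +€272.387 billion.
Expenditure multiplier = 1/(1 − c + m) = 1/(1 − 0.647 + 0.19) = 1/0.543 ≈ 1.842.
The transfer multiplier is c × k ≈ 1.192, so ΔY = k × (c·ΔTR) = (+€272.387 billion) / 0.543 ≈ +€502 billion.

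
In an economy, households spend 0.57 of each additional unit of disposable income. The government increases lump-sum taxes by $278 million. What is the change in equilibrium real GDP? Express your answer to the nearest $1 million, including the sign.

A lump-sum tax change of +$278 million shifts disposable income by −$278 million; first-round consumption changes by −c × ΔT = −0.57 × (+$278 million) = −$158.46 million.
Expenditure multiplier = 1/(1 − MPC) = 1/(1 − 0.57) = 1/0.43 ≈ 2.326.
The tax multiplier is −c × k ≈ −1.326, so ΔY = k × (−c·ΔT) = (−$158.46 million) / 0.43 ≈ −$369 million.

−$369 million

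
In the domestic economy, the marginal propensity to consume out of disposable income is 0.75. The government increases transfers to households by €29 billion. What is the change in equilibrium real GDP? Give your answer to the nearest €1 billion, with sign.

The transfer change shifts disposable income by +€29 billion, so first-round consumption changes by c·ΔTR = 0.75 × (+€29 billion) = +€21.75 billion.
Expenditure multiplier = 1/(1 − MPC) = 1/(1 − 0.75) = 1/0.25 = 4.
The transfer multiplier is c × k = 3, so ΔY = k × (c·ΔTR) = (+€21.75 billion) / 0.25 = +€87 billion.

+€87 billion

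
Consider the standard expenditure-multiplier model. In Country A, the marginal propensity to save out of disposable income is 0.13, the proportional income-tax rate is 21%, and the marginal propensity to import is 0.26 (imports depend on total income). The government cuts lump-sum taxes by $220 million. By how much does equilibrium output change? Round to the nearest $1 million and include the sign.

MPC = 1 − MPS = 1 − 0.13 = 0.87.
A lump-sum tax change of −$220 million shifts disposable income by +$220 million; first-round consumption changes by −c × ΔT = −0.87 × (−$220 million) = +$191.4 million.
Expenditure multiplier = 1/(1 − c(1−t) + m) = 1/(1 − 0.87×0.79 + 0.26) = 1/0.5727 ≈ 1.746.
The tax multiplier is −c × k ≈ −1.519, so ΔY = k × (−c·ΔT) = (+$191.4 million) / 0.5727 ≈ +$334 million.

+$334 million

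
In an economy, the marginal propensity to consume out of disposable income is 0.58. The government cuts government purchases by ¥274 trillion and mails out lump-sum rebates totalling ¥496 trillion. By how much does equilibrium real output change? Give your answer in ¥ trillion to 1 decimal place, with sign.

Expenditure multiplier = 1/(1 − MPC) = 1/(1 − 0.58) = 1/0.42 ≈ 2.381.
ΔG contributes k·ΔG = (−¥274 trillion) / 0.42 ≈ −¥652.4 trillion.
ΔT of −¥496 trillion changes first-round spending by −c·ΔT = +¥287.68 trillion, contributing k·(−c·ΔT) = (+¥287.68 trillion) / 0.42 ≈ +¥685 trillion.
Net ΔY = k(ΔG − c·ΔT) = (+¥13.68 trillion) / 0.42 ≈ +¥32.6 trillion.

+¥32.6 trillion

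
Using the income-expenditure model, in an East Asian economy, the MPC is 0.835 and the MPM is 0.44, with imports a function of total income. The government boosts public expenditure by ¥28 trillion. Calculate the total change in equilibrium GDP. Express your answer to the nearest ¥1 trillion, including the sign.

+¥46 trillion

Government-spending multiplier = 1/(1 − c + m) = 1/(1 − 0.835 + 0.44) = 1/0.605 ≈ 1.653.
ΔY = k × ΔG = (+¥28 trillion) / 0.605 ≈ +¥46 trillion.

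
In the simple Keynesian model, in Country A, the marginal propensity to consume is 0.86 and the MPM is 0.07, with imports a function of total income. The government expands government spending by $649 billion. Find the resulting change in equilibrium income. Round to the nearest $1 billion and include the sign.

Government-spending multiplier = 1/(1 − c + m) = 1/(1 − 0.86 + 0.07) = 1/0.21 ≈ 4.762.
ΔY = k × ΔG = (+$649 billion) / 0.21 ≈ +$3,090 billion.

+$3,090 billion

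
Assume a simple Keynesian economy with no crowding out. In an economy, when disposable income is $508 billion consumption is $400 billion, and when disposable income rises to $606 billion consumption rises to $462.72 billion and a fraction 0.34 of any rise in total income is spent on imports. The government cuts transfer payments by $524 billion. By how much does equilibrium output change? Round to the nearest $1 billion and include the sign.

−$479 billion

MPC = ΔC/ΔYd = (462.72 − 400)/(606 − 508) = 62.72/98 = 0.64.
The transfer change shifts disposable income by −$524 billion, so first-round consumption changes by c·ΔTR = 0.64 × (−$524 billion) = −$335.36 billion.
Expenditure multiplier = 1/(1 − c + m) = 1/(1 − 0.64 + 0.34) = 1/0.7 ≈ 1.429.
The transfer multiplier is c × k ≈ 0.914, so ΔY = k × (c·ΔTR) = (−$335.36 billion) / 0.7 ≈ −$479 billion.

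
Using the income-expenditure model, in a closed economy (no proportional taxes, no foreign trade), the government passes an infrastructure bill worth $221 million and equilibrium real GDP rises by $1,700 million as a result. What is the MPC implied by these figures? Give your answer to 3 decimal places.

0.870

Implied spending multiplier k = ΔY/ΔG = 1,700/221 ≈ 7.6923.
Since k = 1/(1 − MPC), MPC = 1 − 1/k = 1 − ΔG/ΔY = 1 − 221/1,700 = 0.870.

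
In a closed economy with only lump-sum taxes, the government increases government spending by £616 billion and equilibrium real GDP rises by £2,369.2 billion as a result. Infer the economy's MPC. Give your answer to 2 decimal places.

Implied spending multiplier k = ΔY/ΔG = 2,369.2/616 ≈ 3.8461.
Since k = 1/(1 − MPC), MPC = 1 − 1/k = 1 − ΔG/ΔY = 1 − 616/2,369.2 ≈ 0.74.

0.74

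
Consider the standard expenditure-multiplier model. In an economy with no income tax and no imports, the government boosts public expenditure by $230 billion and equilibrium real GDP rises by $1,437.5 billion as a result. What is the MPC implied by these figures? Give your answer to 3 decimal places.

Implied spending multiplier k = ΔY/ΔG = 1,437.5/230 = 6.25.
Since k = 1/(1 − MPC), MPC = 1 − 1/k = 1 − ΔG/ΔY = 1 − 230/1,437.5 = 0.840.

0.840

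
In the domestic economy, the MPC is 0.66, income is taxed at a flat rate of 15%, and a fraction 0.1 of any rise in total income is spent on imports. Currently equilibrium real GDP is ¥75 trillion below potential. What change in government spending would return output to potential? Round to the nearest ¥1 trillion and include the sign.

Spending multiplier = 1/(1 − c(1−t) + m) = 1/(1 − 0.66×0.85 + 0.1) = 1/0.539 ≈ 1.855.
Need ΔY = +¥75 trillion, so ΔG = ΔY/k = (+¥75 trillion) × 0.539 ≈ +¥40 trillion.
The government should increase government spending by ¥40 trillion.

+¥40 trillion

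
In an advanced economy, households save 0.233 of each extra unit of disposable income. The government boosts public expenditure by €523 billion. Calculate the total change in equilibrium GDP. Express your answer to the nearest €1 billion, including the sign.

MPC = 1 − MPS = 1 − 0.233 = 0.767.
Expenditure multiplier = 1/(1 − MPC) = 1/(1 − 0.767) = 1/0.233 ≈ 4.292.
ΔY = k × ΔG = (+€523 billion) / 0.233 ≈ +€2,245 billion.

+€2,245 billion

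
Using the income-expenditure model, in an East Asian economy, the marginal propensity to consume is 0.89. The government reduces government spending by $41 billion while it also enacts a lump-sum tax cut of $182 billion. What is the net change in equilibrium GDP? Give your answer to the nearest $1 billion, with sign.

Expenditure multiplier = 1/(1 − MPC) = 1/(1 − 0.89) = 1/0.11 ≈ 9.091.
ΔG contributes k·ΔG = (−$41 billion) / 0.11 ≈ −$372.7 billion.
ΔT of −$182 billion changes first-round spending by −c·ΔT = +$161.98 billion, contributing k·(−c·ΔT) = (+$161.98 billion) / 0.11 ≈ +$1,472.5 billion.
Net ΔY = k(ΔG − c·ΔT) = (+$120.98 billion) / 0.11 ≈ +$1,100 billion.

+$1,100 billion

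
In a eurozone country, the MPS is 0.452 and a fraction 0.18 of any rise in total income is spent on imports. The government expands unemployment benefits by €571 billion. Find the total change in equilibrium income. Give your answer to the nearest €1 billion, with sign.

MPC = 1 − MPS = 1 − 0.452 = 0.548.
The transfer change shifts disposable income by +€571 billion, so first-round consumption changes by c·ΔTR = 0.548 × (+€571 billion) = +€312.908 billion.
Expenditure multiplier = 1/(1 − c + m) = 1/(1 − 0.548 + 0.18) = 1/0.632 ≈ 1.582.
The transfer multiplier is c × k ≈ 0.867, so ΔY = k × (c·ΔTR) = (+€312.908 billion) / 0.632 ≈ +€495 billion.

+€495 billion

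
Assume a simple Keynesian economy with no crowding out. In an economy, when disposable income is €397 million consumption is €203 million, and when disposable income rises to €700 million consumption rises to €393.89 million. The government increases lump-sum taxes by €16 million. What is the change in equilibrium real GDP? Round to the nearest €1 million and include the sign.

−€27 million

MPC = ΔC/ΔYd = (393.89 − 203)/(700 − 397) = 190.89/303 = 0.63.
A lump-sum tax change of +€16 million shifts disposable income by −€16 million; first-round consumption changes by −c × ΔT = −0.63 × (+€16 million) = −€10.08 million.
Expenditure multiplier = 1/(1 − MPC) = 1/(1 − 0.63) = 1/0.37 ≈ 2.703.
The tax multiplier is −c × k ≈ −1.703, so ΔY = k × (−c·ΔT) = (−€10.08 million) / 0.37 ≈ −€27 million.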